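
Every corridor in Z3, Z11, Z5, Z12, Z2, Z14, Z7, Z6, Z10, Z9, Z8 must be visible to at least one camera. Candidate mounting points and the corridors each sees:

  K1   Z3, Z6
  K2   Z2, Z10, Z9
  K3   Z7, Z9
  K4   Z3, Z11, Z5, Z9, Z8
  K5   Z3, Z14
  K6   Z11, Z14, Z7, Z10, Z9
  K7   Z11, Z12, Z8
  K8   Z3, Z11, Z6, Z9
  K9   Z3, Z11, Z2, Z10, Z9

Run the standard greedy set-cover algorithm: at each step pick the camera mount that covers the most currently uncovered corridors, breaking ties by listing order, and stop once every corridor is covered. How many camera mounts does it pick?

5

Pick 1: K4 covers 5 new corridors (Z3, Z11, Z5, Z9, Z8).
Pick 2: K6 covers 3 new corridors (Z14, Z7, Z10).
Pick 3: K1 covers 1 new corridors (Z6).
Pick 4: K2 covers 1 new corridors (Z2).
Pick 5: K7 covers 1 new corridors (Z12).
Greedy uses 5 camera mounts.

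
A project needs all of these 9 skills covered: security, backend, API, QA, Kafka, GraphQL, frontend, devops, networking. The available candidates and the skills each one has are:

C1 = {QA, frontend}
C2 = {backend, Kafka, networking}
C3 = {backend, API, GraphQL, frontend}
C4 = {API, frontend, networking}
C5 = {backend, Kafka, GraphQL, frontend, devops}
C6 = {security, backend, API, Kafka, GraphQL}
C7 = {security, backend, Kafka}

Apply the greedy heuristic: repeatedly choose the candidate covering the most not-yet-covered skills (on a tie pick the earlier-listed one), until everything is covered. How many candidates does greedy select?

4

Pick 1: C5 covers 5 new skills (backend, Kafka, GraphQL, frontend, devops).
Pick 2: C4 covers 2 new skills (API, networking).
Pick 3: C1 covers 1 new skills (QA).
Pick 4: C6 covers 1 new skills (security).
Greedy uses 4 candidates.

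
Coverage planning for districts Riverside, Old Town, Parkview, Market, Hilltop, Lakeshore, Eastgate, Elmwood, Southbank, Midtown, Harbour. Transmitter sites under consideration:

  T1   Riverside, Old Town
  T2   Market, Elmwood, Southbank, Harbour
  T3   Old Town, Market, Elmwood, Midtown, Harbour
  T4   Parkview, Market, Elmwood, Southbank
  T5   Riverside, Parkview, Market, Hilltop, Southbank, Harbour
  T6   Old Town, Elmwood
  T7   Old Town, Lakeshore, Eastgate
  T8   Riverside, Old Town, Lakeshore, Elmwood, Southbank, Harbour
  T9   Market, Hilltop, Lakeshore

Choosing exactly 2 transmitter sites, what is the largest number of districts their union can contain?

Choosing T3, T5 covers {Riverside, Old Town, Parkview, Market, Hilltop, Elmwood, Southbank, Midtown, Harbour} — 9 districts.
No choice of 2 transmitter sites does better; here Lakeshore, Eastgate are left uncovered.

9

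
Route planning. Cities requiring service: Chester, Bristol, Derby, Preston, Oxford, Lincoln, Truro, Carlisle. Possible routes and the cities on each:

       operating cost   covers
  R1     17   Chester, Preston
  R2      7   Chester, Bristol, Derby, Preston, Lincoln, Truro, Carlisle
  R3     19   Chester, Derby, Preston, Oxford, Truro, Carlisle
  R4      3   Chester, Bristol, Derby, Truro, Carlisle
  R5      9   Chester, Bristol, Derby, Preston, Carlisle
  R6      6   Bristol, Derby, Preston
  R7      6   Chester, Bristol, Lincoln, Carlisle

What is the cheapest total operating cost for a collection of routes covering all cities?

R3, R7 cover every city at operating cost 19 + 6 = 25.
Any cover uses at least 2 routes; among all covering selections none totals below 25.

25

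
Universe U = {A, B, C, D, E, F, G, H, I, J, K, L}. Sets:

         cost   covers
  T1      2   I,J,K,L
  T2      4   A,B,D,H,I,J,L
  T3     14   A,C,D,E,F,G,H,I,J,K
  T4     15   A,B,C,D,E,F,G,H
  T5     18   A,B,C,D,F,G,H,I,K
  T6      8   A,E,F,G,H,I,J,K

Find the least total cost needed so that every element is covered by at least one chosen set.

T1, T4 cover every element at cost 2 + 15 = 17.
Any cover uses at least 2 sets; among all covering selections none totals below 17.
Greedy by coverage-per-cost would pick T1, T2, T6, T3 for 28 — worse than the optimum 17.

17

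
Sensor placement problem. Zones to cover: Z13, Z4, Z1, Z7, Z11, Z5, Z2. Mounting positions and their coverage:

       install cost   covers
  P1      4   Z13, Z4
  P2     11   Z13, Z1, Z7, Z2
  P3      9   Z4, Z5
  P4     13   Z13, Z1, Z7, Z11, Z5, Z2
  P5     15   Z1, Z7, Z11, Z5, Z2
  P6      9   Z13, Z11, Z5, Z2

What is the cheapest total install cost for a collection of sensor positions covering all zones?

P1, P4 cover every zone at install cost 4 + 13 = 17.
Any cover uses at least 2 sensor positions; among all covering selections none totals below 17.

17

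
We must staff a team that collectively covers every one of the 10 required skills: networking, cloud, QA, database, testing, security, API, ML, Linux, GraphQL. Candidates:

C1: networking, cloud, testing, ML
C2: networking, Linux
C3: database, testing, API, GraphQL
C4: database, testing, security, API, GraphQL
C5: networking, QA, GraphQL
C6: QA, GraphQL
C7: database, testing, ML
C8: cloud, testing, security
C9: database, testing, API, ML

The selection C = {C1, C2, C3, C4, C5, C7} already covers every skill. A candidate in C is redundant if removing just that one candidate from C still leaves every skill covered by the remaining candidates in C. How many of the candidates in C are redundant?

2

Drop C1: cloud uncovered — not redundant.
Drop C2: Linux uncovered — not redundant.
Drop C3: the rest still cover every skill — redundant.
Drop C4: security uncovered — not redundant.
Drop C5: QA uncovered — not redundant.
Drop C7: the rest still cover every skill — redundant.
2 redundant: C3, C7.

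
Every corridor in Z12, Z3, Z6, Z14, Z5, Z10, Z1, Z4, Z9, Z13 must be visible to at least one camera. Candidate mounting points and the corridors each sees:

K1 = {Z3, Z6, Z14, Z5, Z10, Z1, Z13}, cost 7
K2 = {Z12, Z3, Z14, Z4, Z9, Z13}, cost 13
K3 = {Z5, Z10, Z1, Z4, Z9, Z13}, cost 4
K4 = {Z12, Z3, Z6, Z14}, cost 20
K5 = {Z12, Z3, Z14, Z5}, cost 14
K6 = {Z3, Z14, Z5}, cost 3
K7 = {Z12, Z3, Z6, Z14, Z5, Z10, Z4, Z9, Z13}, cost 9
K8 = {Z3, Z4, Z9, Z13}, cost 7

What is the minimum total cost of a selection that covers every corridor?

13

K3, K7 cover every corridor at cost 4 + 9 = 13.
Any cover uses at least 2 camera mounts; among all covering selections none totals below 13.
Greedy by coverage-per-cost would pick K3, K6, K7 for 16 — worse than the optimum 13.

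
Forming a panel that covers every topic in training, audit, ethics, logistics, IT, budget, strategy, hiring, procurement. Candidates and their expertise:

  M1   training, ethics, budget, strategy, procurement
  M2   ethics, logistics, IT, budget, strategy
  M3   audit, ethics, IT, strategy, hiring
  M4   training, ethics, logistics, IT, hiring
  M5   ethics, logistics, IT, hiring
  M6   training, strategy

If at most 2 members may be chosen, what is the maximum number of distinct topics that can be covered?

Choosing M1, M3 covers {training, audit, ethics, IT, budget, strategy, hiring, procurement} — 8 topics.
No choice of 2 members does better; here logistics is left uncovered.

8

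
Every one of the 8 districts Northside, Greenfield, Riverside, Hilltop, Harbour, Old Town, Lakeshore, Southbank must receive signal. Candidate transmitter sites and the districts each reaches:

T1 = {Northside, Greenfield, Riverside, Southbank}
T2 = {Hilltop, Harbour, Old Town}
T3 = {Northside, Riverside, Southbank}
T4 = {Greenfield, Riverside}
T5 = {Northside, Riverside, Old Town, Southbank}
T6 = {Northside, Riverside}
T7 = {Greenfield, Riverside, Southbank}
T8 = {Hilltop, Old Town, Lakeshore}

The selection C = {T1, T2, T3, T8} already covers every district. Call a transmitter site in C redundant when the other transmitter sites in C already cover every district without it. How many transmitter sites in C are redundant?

Drop T1: Greenfield uncovered — not redundant.
Drop T2: Harbour uncovered — not redundant.
Drop T3: the rest still cover every district — redundant.
Drop T8: Lakeshore uncovered — not redundant.
1 redundant: T3.

1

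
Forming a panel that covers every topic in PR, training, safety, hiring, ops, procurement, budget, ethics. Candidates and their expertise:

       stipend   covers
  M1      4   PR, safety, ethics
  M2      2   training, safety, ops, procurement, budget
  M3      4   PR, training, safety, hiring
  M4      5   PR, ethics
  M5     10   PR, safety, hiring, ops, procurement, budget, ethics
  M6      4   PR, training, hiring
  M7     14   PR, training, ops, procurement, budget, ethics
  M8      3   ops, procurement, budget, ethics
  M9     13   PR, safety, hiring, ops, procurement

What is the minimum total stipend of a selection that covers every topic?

M3, M8 cover every topic at stipend 4 + 3 = 7.
Any cover uses at least 2 members; among all covering selections none totals below 7.
Greedy by coverage-per-stipend would pick M2, M1, M3 for 10 — worse than the optimum 7.

7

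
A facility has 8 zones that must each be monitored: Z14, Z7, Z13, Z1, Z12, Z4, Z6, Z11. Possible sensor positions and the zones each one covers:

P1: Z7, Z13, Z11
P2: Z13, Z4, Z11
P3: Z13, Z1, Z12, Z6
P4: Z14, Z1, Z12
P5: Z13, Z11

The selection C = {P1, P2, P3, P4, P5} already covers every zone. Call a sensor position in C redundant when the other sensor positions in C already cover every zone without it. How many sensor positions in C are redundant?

1

Drop P1: Z7 uncovered — not redundant.
Drop P2: Z4 uncovered — not redundant.
Drop P3: Z6 uncovered — not redundant.
Drop P4: Z14 uncovered — not redundant.
Drop P5: the rest still cover every zone — redundant.
1 redundant: P5.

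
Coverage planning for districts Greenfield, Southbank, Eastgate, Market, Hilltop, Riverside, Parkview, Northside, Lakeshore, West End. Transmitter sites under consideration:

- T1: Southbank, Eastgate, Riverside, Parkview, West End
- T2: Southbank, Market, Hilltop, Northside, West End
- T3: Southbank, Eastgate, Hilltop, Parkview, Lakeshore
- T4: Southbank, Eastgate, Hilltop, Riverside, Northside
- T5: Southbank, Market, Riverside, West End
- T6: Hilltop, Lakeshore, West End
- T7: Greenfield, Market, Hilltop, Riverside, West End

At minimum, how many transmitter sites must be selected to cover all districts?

3

T2, T3, T7 together cover {Greenfield, Southbank, Eastgate, Market, Hilltop, Riverside, Parkview, Northside, Lakeshore, West End} — every district.
No 2 of the 7 transmitter sites cover everything (all 21 pairs fall short), so 3 is minimum.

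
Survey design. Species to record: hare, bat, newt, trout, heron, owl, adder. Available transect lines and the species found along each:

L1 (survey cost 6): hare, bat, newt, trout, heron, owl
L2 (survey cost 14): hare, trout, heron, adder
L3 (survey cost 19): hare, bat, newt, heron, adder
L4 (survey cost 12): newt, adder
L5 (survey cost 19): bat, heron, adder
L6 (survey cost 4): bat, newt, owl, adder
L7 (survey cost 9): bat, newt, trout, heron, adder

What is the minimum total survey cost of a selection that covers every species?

10

L1, L6 cover every species at survey cost 6 + 4 = 10.
Any cover uses at least 2 transects; among all covering selections none totals below 10.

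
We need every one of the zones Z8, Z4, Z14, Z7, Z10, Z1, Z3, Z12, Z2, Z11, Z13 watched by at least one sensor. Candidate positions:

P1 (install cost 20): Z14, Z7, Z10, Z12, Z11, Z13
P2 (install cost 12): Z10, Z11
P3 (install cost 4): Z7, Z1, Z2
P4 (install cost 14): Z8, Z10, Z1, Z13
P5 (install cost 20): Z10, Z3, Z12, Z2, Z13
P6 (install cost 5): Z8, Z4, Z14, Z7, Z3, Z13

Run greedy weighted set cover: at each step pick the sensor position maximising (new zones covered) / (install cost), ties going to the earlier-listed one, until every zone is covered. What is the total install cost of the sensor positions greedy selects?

41

Pick 1: P6 adds 6 new (Z8, Z4, Z14, Z7, Z3, Z13) at install cost 5 (ratio 6/5).
Pick 2: P3 adds 2 new (Z1, Z2) at install cost 4 (ratio 2/4).
Pick 3: P2 adds 2 new (Z10, Z11) at install cost 12 (ratio 2/12).
Pick 4: P1 adds 1 new (Z12) at install cost 20 (ratio 1/20).
Greedy total install cost: 5 + 4 + 12 + 20 = 41. (The true optimum is 29, so greedy overshoots here.)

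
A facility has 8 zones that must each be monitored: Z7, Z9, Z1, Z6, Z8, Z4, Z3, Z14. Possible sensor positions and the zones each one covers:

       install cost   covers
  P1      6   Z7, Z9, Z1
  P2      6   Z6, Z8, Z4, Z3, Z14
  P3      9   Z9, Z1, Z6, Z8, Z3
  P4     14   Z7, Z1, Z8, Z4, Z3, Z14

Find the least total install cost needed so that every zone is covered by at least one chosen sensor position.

12

P1, P2 cover every zone at install cost 6 + 6 = 12.
Any cover uses at least 2 sensor positions; among all covering selections none totals below 12.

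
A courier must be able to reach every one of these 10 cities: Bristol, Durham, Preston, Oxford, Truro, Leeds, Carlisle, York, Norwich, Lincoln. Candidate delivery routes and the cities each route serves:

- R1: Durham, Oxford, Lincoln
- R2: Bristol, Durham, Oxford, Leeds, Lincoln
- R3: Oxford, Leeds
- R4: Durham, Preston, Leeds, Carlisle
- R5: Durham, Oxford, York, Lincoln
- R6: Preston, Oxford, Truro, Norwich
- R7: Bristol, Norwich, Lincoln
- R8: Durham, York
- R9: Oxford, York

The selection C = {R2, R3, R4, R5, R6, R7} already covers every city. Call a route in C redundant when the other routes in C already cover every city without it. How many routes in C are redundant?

Drop R2: the rest still cover every city — redundant.
Drop R3: the rest still cover every city — redundant.
Drop R4: Carlisle uncovered — not redundant.
Drop R5: York uncovered — not redundant.
Drop R6: Truro uncovered — not redundant.
Drop R7: the rest still cover every city — redundant.
3 redundant: R2, R3, R7.

3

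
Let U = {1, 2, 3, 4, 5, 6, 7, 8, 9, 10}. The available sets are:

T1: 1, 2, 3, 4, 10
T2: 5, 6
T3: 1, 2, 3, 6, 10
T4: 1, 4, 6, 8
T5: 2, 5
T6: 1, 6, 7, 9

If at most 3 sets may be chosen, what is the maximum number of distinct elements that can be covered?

9

Choosing T1, T2, T6 covers {1, 2, 3, 4, 5, 6, 7, 9, 10} — 9 elements.
No choice of 3 sets does better; here 8 is left uncovered.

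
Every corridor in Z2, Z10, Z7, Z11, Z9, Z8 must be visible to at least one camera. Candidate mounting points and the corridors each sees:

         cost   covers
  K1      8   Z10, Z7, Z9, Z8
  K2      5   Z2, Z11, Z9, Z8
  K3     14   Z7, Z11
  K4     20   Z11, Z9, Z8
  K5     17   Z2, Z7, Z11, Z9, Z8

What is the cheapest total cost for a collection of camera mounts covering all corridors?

13

K1, K2 cover every corridor at cost 8 + 5 = 13.
Any cover uses at least 2 camera mounts; among all covering selections none totals below 13.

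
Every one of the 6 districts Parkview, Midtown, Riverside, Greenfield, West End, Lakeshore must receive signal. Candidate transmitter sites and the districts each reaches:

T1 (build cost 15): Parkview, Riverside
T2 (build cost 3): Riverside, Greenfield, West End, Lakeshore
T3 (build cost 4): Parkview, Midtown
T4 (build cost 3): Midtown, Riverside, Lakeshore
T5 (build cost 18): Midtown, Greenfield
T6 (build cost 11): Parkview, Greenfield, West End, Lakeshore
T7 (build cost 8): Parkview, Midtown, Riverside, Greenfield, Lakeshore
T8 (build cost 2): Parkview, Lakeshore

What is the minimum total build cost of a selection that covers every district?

7

T2, T3 cover every district at build cost 3 + 4 = 7.
Any cover uses at least 2 transmitter sites; among all covering selections none totals below 7.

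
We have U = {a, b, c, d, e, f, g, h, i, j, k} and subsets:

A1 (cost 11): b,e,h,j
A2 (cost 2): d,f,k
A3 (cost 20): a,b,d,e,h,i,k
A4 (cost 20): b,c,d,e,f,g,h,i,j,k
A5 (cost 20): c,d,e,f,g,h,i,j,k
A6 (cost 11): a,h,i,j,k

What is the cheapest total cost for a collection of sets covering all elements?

31

A4, A6 cover every element at cost 20 + 11 = 31.
Any cover uses at least 2 sets; among all covering selections none totals below 31.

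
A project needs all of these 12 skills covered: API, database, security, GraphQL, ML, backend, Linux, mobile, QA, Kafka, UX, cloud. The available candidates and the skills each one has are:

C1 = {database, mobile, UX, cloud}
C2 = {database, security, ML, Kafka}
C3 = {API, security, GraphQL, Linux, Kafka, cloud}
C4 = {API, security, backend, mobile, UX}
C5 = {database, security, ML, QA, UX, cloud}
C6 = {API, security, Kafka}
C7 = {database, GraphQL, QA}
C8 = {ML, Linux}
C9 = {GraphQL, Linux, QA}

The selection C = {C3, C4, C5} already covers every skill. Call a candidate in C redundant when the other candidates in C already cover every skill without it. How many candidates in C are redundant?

0

Drop C3: GraphQL, Linux, Kafka uncovered — not redundant.
Drop C4: backend, mobile uncovered — not redundant.
Drop C5: database, ML, QA uncovered — not redundant.
None of the candidates in C is redundant.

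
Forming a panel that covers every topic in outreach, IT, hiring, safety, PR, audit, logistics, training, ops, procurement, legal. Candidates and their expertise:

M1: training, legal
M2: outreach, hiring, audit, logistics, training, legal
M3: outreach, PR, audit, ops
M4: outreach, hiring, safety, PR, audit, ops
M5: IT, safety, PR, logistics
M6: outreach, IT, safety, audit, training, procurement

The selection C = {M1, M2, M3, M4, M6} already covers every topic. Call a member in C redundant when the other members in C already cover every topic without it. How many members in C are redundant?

Drop M1: the rest still cover every topic — redundant.
Drop M2: logistics uncovered — not redundant.
Drop M3: the rest still cover every topic — redundant.
Drop M4: the rest still cover every topic — redundant.
Drop M6: IT, procurement uncovered — not redundant.
3 redundant: M1, M3, M4.

3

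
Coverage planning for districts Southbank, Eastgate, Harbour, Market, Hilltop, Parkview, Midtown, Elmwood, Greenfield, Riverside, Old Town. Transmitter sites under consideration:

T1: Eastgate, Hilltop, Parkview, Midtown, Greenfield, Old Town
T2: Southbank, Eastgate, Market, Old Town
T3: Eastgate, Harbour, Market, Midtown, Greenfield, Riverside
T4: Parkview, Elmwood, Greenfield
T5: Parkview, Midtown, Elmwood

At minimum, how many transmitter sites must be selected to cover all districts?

4

T1, T2, T3, T4 together cover {Southbank, Eastgate, Harbour, Market, Hilltop, Parkview, Midtown, Elmwood, Greenfield, Riverside, Old Town} — every district.
No 3 of the 5 transmitter sites cover everything (all 10 triples fall short), so 4 is minimum.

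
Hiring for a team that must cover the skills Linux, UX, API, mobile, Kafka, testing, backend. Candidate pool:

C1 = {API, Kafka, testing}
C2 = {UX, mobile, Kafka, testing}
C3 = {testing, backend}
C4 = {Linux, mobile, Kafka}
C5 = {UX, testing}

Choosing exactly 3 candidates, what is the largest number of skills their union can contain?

6

Choosing C1, C2, C3 covers {UX, API, mobile, Kafka, testing, backend} — 6 skills.
No choice of 3 candidates does better; here Linux is left uncovered.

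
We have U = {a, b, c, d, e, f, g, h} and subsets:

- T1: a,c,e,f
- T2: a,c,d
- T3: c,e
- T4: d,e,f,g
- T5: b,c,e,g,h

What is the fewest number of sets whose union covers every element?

T1, T2, T5 together cover {a, b, c, d, e, f, g, h} — every element.
No 2 of the 5 sets cover everything (all 10 pairs fall short), so 3 is minimum.

3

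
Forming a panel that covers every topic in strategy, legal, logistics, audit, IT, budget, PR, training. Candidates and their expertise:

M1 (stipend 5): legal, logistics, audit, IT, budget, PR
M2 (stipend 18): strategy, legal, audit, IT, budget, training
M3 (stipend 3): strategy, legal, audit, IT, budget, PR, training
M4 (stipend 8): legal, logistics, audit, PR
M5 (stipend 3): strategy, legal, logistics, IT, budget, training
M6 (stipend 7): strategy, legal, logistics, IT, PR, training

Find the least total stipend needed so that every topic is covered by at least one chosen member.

M3, M5 cover every topic at stipend 3 + 3 = 6.
Any cover uses at least 2 members; among all covering selections none totals below 6.

6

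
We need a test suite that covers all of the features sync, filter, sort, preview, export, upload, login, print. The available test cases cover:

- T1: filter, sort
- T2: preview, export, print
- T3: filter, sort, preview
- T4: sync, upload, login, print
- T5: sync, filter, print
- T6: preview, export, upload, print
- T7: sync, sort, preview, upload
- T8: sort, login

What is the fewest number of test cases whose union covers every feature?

3

T1, T2, T4 together cover {sync, filter, sort, preview, export, upload, login, print} — every feature.
No 2 of the 8 test cases cover everything (all 28 pairs fall short), so 3 is minimum.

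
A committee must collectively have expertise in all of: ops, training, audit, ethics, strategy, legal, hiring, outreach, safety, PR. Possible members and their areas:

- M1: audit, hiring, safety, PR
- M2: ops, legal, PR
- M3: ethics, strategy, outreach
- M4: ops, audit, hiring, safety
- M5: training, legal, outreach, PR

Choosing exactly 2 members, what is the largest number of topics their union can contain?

8

Choosing M4, M5 covers {ops, training, audit, legal, hiring, outreach, safety, PR} — 8 topics.
No choice of 2 members does better; here ethics, strategy are left uncovered.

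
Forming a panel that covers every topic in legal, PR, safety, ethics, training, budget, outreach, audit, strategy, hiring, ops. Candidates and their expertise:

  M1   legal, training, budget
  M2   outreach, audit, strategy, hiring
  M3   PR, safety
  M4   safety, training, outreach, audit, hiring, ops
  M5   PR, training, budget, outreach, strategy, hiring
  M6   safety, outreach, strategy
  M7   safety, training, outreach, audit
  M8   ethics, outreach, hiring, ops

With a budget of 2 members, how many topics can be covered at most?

Choosing M4, M5 covers {PR, safety, training, budget, outreach, audit, strategy, hiring, ops} — 9 topics.
No choice of 2 members does better; here legal, ethics are left uncovered.

9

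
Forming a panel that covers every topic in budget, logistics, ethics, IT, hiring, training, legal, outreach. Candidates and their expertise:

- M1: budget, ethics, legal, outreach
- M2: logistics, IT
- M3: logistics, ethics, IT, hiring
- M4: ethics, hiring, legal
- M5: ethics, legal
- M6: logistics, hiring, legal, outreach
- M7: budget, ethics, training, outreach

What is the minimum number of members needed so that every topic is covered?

3

M1, M3, M7 together cover {budget, logistics, ethics, IT, hiring, training, legal, outreach} — every topic.
No 2 of the 7 members cover everything (all 21 pairs fall short), so 3 is minimum.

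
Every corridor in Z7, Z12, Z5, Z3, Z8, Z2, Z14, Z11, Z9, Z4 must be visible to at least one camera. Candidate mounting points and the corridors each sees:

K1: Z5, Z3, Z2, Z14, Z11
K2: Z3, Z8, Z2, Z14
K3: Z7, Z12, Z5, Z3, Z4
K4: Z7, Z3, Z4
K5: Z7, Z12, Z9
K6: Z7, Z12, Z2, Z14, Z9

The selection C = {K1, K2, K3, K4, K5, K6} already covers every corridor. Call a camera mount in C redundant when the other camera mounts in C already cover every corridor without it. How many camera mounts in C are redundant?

Drop K1: Z11 uncovered — not redundant.
Drop K2: Z8 uncovered — not redundant.
Drop K3: the rest still cover every corridor — redundant.
Drop K4: the rest still cover every corridor — redundant.
Drop K5: the rest still cover every corridor — redundant.
Drop K6: the rest still cover every corridor — redundant.
4 redundant: K3, K4, K5, K6.

4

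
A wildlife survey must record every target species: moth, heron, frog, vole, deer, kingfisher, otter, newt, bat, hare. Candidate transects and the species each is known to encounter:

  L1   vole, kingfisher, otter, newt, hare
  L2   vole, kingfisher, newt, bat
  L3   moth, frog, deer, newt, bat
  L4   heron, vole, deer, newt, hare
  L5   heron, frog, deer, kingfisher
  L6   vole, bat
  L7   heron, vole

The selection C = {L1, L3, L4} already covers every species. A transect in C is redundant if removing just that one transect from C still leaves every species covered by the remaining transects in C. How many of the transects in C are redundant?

Drop L1: kingfisher, otter uncovered — not redundant.
Drop L3: moth, frog, bat uncovered — not redundant.
Drop L4: heron uncovered — not redundant.
None of the transects in C is redundant.

0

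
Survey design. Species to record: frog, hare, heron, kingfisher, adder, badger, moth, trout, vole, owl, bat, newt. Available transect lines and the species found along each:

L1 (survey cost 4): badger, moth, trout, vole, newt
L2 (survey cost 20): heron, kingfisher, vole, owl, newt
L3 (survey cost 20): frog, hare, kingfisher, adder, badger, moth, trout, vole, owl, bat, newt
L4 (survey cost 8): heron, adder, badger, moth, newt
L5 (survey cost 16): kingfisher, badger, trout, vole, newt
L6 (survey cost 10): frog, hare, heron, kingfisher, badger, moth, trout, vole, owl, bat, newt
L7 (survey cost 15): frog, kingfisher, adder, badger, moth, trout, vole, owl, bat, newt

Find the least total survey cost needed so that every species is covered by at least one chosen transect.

L4, L6 cover every species at survey cost 8 + 10 = 18.
Any cover uses at least 2 transects; among all covering selections none totals below 18.
Greedy by coverage-per-survey cost would pick L1, L6, L4 for 22 — worse than the optimum 18.

18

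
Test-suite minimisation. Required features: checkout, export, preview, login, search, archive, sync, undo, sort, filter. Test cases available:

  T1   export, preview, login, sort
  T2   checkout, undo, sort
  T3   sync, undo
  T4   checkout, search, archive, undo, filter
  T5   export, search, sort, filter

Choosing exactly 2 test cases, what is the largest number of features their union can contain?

9

Choosing T1, T4 covers {checkout, export, preview, login, search, archive, undo, sort, filter} — 9 features.
No choice of 2 test cases does better; here sync is left uncovered.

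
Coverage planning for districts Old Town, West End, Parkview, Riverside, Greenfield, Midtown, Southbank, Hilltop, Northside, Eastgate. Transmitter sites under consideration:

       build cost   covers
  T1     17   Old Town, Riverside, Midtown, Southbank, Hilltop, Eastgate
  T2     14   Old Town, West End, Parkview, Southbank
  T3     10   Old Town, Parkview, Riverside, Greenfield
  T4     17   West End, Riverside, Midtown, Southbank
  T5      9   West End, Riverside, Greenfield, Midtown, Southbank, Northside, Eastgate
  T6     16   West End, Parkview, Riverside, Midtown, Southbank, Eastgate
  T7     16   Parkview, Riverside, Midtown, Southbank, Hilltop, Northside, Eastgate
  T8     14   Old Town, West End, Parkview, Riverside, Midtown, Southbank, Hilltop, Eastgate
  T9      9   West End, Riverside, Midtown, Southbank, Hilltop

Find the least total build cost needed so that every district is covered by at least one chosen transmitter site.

T5, T8 cover every district at build cost 9 + 14 = 23.
Any cover uses at least 2 transmitter sites; among all covering selections none totals below 23.

23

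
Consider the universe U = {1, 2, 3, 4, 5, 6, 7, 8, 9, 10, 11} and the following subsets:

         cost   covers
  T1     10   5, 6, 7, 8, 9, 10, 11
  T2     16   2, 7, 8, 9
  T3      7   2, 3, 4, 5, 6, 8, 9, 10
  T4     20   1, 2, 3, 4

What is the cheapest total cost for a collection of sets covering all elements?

T1, T4 cover every element at cost 10 + 20 = 30.
Any cover uses at least 2 sets; among all covering selections none totals below 30.

30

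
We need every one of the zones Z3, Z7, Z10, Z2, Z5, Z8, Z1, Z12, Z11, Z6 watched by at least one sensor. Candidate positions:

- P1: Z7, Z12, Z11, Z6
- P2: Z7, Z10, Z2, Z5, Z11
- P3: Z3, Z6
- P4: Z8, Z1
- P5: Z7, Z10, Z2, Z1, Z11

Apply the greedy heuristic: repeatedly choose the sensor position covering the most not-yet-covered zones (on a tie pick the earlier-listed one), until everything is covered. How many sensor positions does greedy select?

4

Pick 1: P2 covers 5 new zones (Z7, Z10, Z2, Z5, Z11).
Pick 2: P1 covers 2 new zones (Z12, Z6).
Pick 3: P4 covers 2 new zones (Z8, Z1).
Pick 4: P3 covers 1 new zones (Z3).
Greedy uses 4 sensor positions.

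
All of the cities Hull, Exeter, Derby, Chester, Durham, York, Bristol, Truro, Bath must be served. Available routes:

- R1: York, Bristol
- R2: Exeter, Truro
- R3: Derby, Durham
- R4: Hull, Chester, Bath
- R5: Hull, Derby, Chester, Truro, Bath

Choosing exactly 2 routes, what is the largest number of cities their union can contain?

7

Choosing R1, R5 covers {Hull, Derby, Chester, York, Bristol, Truro, Bath} — 7 cities.
No choice of 2 routes does better; here Exeter, Durham are left uncovered.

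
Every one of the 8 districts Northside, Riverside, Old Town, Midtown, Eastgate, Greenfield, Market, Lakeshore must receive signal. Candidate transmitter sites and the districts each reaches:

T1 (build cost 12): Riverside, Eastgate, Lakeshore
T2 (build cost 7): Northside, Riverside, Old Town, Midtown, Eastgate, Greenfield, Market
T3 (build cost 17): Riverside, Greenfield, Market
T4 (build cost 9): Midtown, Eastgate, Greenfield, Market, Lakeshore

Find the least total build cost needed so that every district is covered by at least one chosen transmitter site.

16

T2, T4 cover every district at build cost 7 + 9 = 16.
Any cover uses at least 2 transmitter sites; among all covering selections none totals below 16.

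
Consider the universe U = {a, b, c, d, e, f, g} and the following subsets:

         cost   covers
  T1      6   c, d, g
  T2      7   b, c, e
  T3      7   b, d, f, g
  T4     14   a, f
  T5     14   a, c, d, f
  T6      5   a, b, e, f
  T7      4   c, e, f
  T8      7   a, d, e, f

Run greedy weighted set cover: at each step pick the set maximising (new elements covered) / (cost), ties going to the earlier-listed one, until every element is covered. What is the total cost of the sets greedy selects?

Pick 1: T6 adds 4 new (a, b, e, f) at cost 5 (ratio 4/5).
Pick 2: T1 adds 3 new (c, d, g) at cost 6 (ratio 3/6).
Greedy total cost: 5 + 6 = 11.

11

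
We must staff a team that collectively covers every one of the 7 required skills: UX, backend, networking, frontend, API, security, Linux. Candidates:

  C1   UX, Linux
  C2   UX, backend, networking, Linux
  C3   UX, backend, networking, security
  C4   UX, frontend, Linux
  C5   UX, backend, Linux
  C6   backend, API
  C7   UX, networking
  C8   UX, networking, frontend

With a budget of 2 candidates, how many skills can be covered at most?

6

Choosing C3, C4 covers {UX, backend, networking, frontend, security, Linux} — 6 skills.
No choice of 2 candidates does better; here API is left uncovered.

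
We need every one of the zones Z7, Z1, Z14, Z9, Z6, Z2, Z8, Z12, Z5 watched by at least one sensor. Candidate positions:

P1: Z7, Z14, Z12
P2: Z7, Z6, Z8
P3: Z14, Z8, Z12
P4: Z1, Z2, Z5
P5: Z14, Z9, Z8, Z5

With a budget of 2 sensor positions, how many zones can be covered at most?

Choosing P1, P4 covers {Z7, Z1, Z14, Z2, Z12, Z5} — 6 zones.
No choice of 2 sensor positions does better; here Z9, Z6, Z8 are left uncovered.

6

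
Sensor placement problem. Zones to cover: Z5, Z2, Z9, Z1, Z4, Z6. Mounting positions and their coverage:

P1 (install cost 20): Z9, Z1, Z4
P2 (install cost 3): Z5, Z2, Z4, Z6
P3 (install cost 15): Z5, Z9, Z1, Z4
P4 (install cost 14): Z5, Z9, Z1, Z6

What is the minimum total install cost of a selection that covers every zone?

P2, P4 cover every zone at install cost 3 + 14 = 17.
Any cover uses at least 2 sensor positions; among all covering selections none totals below 17.

17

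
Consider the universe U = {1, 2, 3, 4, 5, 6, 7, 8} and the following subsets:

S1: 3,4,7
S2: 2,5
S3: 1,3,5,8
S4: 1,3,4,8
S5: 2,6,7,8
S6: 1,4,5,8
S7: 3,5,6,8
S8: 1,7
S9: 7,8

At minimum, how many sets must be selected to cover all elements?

3

S1, S3, S5 together cover {1, 2, 3, 4, 5, 6, 7, 8} — every element.
No 2 of the 9 sets cover everything (all 36 pairs fall short), so 3 is minimum.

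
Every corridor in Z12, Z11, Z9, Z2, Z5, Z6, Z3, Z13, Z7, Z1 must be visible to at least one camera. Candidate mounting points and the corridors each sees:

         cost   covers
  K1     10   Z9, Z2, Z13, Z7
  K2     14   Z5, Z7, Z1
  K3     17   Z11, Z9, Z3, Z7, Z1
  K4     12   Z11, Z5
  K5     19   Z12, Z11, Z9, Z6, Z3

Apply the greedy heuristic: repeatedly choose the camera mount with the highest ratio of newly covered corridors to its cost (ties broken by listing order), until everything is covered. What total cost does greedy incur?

43

Pick 1: K1 adds 4 new (Z9, Z2, Z13, Z7) at cost 10 (ratio 4/10).
Pick 2: K5 adds 4 new (Z12, Z11, Z6, Z3) at cost 19 (ratio 4/19).
Pick 3: K2 adds 2 new (Z5, Z1) at cost 14 (ratio 2/14).
Greedy total cost: 10 + 19 + 14 = 43.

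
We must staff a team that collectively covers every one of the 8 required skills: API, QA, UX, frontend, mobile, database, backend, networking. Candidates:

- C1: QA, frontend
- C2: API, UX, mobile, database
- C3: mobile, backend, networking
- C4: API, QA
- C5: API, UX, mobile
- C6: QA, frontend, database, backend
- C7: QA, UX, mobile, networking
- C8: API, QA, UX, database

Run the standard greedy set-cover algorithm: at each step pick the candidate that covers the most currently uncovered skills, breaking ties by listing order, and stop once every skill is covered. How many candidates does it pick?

3

Pick 1: C2 covers 4 new skills (API, UX, mobile, database).
Pick 2: C6 covers 3 new skills (QA, frontend, backend).
Pick 3: C3 covers 1 new skills (networking).
Greedy uses 3 candidates.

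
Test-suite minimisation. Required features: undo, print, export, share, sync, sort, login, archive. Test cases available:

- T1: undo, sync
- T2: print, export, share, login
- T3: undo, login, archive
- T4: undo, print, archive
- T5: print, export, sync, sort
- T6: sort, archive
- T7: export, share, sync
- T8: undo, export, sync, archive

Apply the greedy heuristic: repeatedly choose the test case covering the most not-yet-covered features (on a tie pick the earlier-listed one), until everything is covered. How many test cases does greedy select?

3

Pick 1: T2 covers 4 new features (print, export, share, login).
Pick 2: T8 covers 3 new features (undo, sync, archive).
Pick 3: T5 covers 1 new features (sort).
Greedy uses 3 test cases.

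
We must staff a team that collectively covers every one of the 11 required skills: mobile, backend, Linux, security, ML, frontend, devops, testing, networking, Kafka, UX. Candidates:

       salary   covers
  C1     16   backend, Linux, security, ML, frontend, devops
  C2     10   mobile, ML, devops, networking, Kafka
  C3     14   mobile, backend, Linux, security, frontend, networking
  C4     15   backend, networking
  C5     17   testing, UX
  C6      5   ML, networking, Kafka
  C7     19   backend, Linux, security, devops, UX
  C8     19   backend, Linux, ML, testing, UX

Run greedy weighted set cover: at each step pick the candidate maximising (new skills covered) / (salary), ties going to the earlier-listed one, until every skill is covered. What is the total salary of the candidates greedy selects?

Pick 1: C6 adds 3 new (ML, networking, Kafka) at salary 5 (ratio 3/5).
Pick 2: C3 adds 5 new (mobile, backend, Linux, security, frontend) at salary 14 (ratio 5/14).
Pick 3: C5 adds 2 new (testing, UX) at salary 17 (ratio 2/17).
Pick 4: C2 adds 1 new (devops) at salary 10 (ratio 1/10).
Greedy total salary: 5 + 14 + 17 + 10 = 46. (The true optimum is 41, so greedy overshoots here.)

46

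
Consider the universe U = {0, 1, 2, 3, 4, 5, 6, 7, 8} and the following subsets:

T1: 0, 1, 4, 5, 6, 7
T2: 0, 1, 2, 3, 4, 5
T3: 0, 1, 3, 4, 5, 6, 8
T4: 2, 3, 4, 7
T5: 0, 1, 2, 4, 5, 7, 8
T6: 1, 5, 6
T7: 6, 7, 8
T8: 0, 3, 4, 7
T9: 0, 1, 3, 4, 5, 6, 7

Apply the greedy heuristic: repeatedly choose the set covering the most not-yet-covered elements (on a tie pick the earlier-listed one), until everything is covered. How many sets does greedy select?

2

Pick 1: T3 covers 7 new elements (0, 1, 3, 4, 5, 6, 8).
Pick 2: T4 covers 2 new elements (2, 7).
Greedy uses 2 sets.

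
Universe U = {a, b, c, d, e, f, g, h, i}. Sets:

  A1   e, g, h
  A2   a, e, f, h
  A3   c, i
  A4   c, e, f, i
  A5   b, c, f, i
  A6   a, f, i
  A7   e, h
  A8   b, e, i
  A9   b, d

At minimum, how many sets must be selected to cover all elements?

4

A1, A2, A3, A9 together cover {a, b, c, d, e, f, g, h, i} — every element.
No 3 of the 9 sets cover everything (all 84 triples fall short), so 4 is minimum.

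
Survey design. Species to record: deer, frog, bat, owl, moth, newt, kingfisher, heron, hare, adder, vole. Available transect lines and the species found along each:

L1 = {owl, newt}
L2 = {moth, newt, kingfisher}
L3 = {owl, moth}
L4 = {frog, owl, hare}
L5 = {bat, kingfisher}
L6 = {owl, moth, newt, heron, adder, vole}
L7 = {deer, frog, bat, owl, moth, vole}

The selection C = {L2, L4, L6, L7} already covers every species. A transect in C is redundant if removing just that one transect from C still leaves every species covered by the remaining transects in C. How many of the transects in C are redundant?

0

Drop L2: kingfisher uncovered — not redundant.
Drop L4: hare uncovered — not redundant.
Drop L6: heron, adder uncovered — not redundant.
Drop L7: deer, bat uncovered — not redundant.
None of the transects in C is redundant.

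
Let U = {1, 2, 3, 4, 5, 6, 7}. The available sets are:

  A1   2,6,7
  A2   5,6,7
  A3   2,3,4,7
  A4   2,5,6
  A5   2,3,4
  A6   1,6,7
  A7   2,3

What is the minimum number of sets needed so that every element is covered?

3

A2, A3, A6 together cover {1, 2, 3, 4, 5, 6, 7} — every element.
No 2 of the 7 sets cover everything (all 21 pairs fall short), so 3 is minimum.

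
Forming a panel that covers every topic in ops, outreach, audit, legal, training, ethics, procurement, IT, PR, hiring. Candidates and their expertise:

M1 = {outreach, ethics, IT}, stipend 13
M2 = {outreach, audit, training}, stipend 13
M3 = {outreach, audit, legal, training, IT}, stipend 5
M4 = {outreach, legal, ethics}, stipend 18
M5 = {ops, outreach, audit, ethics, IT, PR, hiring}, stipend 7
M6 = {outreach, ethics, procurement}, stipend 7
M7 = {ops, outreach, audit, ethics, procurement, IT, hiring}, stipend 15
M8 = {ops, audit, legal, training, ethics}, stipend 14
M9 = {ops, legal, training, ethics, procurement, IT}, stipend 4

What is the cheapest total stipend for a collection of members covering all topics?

M5, M9 cover every topic at stipend 7 + 4 = 11.
Any cover uses at least 2 members; among all covering selections none totals below 11.

11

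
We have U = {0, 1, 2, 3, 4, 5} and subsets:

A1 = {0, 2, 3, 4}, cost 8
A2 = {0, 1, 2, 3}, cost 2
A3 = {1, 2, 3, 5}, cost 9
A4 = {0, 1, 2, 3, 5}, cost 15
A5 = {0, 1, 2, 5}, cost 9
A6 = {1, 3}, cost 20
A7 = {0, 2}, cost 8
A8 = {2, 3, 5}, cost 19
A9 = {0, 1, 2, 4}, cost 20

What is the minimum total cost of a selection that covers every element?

A1, A3 cover every element at cost 8 + 9 = 17.
Any cover uses at least 2 sets; among all covering selections none totals below 17.

17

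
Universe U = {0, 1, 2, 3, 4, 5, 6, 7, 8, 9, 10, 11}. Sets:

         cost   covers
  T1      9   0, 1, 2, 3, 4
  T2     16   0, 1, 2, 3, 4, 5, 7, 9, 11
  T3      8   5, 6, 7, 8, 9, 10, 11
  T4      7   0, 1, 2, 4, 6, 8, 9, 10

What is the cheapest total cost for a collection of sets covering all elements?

17

T1, T3 cover every element at cost 9 + 8 = 17.
Any cover uses at least 2 sets; among all covering selections none totals below 17.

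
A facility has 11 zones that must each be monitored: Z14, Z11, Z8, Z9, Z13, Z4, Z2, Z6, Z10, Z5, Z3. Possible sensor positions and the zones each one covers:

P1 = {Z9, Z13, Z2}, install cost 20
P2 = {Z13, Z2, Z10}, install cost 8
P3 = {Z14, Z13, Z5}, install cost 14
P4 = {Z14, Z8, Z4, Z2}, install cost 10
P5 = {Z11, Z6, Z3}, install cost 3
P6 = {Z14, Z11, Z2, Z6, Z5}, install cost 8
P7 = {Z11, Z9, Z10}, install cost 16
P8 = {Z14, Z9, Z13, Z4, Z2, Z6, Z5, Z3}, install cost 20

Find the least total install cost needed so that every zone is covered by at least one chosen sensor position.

41

P2, P4, P5, P8 cover every zone at install cost 8 + 10 + 3 + 20 = 41.
Any cover uses at least 3 sensor positions; among all covering selections none totals below 41.
Greedy by coverage-per-install cost would pick P5, P4, P2, P6, P7 for 45 — worse than the optimum 41.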